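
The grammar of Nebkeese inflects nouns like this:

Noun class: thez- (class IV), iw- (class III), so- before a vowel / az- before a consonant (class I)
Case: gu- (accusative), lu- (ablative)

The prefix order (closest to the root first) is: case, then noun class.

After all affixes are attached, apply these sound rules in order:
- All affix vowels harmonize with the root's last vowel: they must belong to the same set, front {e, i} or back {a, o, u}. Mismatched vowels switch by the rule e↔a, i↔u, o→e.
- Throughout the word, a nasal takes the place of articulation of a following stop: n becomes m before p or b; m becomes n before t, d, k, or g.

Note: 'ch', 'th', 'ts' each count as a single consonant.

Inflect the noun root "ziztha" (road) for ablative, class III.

uwluziztha

Attach case ablative lu- → luziztha.
Attach noun class class III iw- → iwluziztha.
Apply vowel harmony: iwluziztha → uwluziztha.
Nasal assimilation: no change.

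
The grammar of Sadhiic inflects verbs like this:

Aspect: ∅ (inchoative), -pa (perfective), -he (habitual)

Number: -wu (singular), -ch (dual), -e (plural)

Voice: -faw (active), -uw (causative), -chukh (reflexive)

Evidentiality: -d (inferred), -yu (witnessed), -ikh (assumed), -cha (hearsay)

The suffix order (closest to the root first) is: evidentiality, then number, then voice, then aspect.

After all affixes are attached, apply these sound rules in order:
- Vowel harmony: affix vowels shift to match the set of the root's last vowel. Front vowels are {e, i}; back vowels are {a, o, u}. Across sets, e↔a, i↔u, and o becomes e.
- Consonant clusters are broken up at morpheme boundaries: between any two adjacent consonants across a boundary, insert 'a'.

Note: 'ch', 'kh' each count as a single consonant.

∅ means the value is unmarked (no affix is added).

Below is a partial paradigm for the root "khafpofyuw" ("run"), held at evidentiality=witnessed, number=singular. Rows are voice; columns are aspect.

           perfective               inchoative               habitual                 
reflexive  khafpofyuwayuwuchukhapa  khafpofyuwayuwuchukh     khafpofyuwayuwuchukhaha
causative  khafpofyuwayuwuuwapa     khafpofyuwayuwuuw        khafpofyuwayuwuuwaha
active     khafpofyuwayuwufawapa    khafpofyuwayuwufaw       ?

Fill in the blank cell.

Attach evidentiality witnessed -yu → khafpofyuwyu.
Attach number singular -wu → khafpofyuwyuwu.
Attach voice active -faw → khafpofyuwyuwufaw.
Attach aspect habitual -he → khafpofyuwyuwufawhe.
Apply vowel harmony: khafpofyuwyuwufawhe → khafpofyuwyuwufawha.
Apply epenthesis: khafpofyuwyuwufawha → khafpofyuwayuwufawaha.

khafpofyuwayuwufawaha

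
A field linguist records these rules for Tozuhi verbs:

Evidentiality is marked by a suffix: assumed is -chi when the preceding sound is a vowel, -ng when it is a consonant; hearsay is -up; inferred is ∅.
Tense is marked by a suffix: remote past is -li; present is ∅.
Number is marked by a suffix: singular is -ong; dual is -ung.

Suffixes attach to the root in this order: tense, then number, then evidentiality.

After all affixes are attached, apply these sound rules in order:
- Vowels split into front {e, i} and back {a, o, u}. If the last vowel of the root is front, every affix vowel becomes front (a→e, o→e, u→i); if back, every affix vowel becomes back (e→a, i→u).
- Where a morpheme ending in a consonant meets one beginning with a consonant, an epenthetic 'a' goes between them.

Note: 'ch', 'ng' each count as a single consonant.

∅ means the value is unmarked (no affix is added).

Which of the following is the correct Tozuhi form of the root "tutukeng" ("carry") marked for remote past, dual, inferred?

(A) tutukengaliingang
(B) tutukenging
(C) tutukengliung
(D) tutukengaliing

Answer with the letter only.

D

Attach tense remote past -li → tutukengli.
Attach number dual -ung → tutukengliung.
evidentiality = inferred: zero marking, form stays tutukengliung.
Apply vowel harmony: tutukengliung → tutukengliing.
Apply epenthesis: tutukengliing → tutukengaliing.
So the correct form is tutukengaliing, option (D).
(C) tutukengliung is wrong: it fails to apply the sound rule(s).
(A) tutukengaliingang is wrong: it uses assumed instead of inferred for evidentiality.
(B) tutukenging is wrong: it uses present instead of remote past for tense.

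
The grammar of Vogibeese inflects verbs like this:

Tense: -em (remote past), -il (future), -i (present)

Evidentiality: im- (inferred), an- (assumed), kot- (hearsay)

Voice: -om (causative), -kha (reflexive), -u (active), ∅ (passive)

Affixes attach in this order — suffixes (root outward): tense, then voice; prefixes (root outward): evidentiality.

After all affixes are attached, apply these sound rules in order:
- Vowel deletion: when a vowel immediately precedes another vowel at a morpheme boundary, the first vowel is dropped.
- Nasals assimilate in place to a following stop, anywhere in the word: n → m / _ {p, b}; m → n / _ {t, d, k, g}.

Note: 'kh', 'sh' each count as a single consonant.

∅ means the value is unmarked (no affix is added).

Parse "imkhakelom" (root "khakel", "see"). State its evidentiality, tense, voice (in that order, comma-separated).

Segment: im-khakel-i-om.
evidentiality: im- → inferred.
tense: -i → present.
voice: -om → causative.

inferred, present, causative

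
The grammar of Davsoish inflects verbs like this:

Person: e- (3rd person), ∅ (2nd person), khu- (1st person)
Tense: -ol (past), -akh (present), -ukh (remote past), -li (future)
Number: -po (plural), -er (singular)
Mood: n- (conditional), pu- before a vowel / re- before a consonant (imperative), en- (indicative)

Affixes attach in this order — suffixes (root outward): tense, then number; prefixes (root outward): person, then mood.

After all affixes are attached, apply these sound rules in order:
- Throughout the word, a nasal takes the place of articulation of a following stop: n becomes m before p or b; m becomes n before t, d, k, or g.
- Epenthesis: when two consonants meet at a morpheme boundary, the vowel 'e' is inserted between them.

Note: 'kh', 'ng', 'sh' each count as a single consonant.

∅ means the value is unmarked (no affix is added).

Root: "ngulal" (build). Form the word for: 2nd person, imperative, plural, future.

rengulalelipo

Attach tense future -li → ngulalli.
Attach number plural -po → ngulallipo.
person = 2nd person: zero marking, form stays ngulallipo.
Attach mood imperative re- (before consonant 'ng') → rengulallipo.
Nasal assimilation: no change.
Apply epenthesis: rengulallipo → rengulalelipo.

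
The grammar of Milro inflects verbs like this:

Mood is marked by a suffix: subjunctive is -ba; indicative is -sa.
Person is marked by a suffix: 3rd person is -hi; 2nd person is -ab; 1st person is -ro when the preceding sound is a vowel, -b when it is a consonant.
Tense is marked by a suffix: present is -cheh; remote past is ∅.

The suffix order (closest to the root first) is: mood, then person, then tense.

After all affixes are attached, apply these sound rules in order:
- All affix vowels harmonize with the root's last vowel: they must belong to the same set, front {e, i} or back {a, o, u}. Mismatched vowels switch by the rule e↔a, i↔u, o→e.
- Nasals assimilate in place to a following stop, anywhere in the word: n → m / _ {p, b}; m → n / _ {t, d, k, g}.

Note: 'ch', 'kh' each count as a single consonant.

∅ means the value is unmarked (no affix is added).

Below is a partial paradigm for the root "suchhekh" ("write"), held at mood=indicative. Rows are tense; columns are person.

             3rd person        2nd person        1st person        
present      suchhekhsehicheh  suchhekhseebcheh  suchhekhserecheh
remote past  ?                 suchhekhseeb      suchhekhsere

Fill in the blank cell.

Attach mood indicative -sa → suchhekhsa.
Attach person 3rd person -hi → suchhekhsahi.
tense = remote past: zero marking, form stays suchhekhsahi.
Apply vowel harmony: suchhekhsahi → suchhekhsehi.
Nasal assimilation: no change.

suchhekhsehi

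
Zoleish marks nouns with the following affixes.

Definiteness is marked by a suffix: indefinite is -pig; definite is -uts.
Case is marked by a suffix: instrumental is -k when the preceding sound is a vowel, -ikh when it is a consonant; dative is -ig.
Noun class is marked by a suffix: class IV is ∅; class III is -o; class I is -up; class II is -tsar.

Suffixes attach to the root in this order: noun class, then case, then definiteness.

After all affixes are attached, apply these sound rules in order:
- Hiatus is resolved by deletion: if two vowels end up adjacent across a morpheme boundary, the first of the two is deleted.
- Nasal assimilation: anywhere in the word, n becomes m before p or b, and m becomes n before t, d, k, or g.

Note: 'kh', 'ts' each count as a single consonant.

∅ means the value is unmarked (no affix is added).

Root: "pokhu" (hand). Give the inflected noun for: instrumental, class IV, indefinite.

pokhukpig

noun class = class IV: zero marking, form stays pokhu.
Attach case instrumental -k (after vowel 'u') → pokhuk.
Attach definiteness indefinite -pig → pokhukpig.
Vowel deletion: no change.
Nasal assimilation: no change.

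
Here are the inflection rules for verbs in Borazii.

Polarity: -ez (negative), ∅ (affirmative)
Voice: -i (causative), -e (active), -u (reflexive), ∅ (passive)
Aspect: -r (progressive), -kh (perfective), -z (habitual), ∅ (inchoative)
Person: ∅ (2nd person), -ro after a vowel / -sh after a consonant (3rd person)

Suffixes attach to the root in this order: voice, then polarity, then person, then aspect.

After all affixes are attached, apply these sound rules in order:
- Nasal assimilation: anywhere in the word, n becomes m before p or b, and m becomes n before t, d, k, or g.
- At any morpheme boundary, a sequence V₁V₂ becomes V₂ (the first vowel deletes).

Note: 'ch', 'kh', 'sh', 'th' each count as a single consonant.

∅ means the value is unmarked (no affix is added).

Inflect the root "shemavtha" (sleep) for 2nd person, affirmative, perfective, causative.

Attach voice causative -i → shemavthai.
polarity = affirmative: zero marking, form stays shemavthai.
person = 2nd person: zero marking, form stays shemavthai.
Attach aspect perfective -kh → shemavthaikh.
Nasal assimilation: no change.
Apply vowel deletion: shemavthaikh → shemavthikh.

shemavthikh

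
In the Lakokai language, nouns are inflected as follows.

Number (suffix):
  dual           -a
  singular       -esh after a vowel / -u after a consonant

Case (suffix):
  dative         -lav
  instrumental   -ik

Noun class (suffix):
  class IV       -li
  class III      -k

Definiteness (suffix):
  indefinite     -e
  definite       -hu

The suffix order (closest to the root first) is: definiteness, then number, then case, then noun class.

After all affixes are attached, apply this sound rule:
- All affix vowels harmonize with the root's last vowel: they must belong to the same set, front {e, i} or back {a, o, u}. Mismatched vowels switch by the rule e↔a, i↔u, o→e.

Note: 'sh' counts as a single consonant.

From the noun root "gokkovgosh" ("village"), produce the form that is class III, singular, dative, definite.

gokkovgoshhuashlavk

Attach definiteness definite -hu → gokkovgoshhu.
Attach number singular -esh (after vowel 'u') → gokkovgoshhuesh.
Attach case dative -lav → gokkovgoshhueshlav.
Attach noun class class III -k → gokkovgoshhueshlavk.
Apply vowel harmony: gokkovgoshhueshlavk → gokkovgoshhuashlavk.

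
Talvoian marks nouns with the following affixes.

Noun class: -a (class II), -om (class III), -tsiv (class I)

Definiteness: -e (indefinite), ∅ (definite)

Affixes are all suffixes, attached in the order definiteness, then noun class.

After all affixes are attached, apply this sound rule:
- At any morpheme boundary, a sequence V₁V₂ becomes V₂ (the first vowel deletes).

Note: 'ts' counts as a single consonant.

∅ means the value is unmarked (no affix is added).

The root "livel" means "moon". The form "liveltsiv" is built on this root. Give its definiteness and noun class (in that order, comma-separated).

definite, class I

Segment: livel-tsiv.
definiteness: ∅ → definite.
noun class: -tsiv → class I.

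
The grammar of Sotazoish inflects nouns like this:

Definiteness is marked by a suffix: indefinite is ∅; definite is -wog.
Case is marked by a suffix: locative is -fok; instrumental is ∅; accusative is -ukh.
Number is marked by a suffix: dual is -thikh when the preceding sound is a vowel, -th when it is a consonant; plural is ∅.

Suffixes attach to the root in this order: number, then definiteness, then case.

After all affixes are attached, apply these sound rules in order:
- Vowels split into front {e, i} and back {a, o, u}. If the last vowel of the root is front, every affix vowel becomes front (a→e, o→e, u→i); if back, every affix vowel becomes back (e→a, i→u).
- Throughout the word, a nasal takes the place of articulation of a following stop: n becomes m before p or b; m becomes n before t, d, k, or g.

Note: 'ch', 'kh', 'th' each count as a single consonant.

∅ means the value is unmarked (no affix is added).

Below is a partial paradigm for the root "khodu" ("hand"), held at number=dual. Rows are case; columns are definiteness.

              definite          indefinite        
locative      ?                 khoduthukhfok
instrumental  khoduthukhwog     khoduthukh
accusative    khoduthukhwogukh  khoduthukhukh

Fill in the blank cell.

Attach number dual -thikh (after vowel 'u') → khoduthikh.
Attach definiteness definite -wog → khoduthikhwog.
Attach case locative -fok → khoduthikhwogfok.
Apply vowel harmony: khoduthikhwogfok → khoduthukhwogfok.
Nasal assimilation: no change.

khoduthukhwogfok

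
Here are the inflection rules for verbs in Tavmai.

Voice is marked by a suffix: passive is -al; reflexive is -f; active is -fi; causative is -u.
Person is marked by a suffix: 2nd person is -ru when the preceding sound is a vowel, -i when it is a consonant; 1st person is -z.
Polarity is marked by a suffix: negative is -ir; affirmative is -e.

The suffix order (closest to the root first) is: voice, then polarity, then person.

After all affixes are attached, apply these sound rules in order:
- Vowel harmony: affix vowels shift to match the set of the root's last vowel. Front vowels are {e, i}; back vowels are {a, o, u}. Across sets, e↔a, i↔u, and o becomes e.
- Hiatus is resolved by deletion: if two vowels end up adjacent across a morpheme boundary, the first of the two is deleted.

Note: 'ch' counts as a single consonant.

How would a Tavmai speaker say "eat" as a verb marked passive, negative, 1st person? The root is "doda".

dodalurz

Attach voice passive -al → dodaal.
Attach polarity negative -ir → dodaalir.
Attach person 1st person -z → dodaalirz.
Apply vowel harmony: dodaalirz → dodaalurz.
Apply vowel deletion: dodaalurz → dodalurz.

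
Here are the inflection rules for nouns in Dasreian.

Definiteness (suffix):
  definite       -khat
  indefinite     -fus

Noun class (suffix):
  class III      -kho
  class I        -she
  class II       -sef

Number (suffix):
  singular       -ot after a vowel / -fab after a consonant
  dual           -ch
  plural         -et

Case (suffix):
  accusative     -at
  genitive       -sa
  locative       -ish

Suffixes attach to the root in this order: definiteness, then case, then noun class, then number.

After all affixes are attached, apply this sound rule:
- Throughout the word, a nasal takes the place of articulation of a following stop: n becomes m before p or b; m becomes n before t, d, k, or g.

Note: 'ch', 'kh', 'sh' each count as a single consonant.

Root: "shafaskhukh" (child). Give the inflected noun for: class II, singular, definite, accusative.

shafaskhukhkhatatseffab

Attach definiteness definite -khat → shafaskhukhkhat.
Attach case accusative -at → shafaskhukhkhatat.
Attach noun class class II -sef → shafaskhukhkhatatsef.
Attach number singular -fab (after consonant 'f') → shafaskhukhkhatatseffab.
Nasal assimilation: no change.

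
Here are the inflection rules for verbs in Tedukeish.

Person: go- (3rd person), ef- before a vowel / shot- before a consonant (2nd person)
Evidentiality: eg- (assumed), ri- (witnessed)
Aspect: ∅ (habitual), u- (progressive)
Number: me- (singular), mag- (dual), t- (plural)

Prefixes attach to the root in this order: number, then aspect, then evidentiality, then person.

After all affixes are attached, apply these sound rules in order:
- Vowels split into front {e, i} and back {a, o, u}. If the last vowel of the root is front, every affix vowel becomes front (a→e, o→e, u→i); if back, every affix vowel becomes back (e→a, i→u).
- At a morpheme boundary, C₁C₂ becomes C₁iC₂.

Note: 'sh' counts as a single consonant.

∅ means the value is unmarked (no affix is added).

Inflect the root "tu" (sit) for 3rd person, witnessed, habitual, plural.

gorutitu

Attach number plural t- → ttu.
aspect = habitual: zero marking, form stays ttu.
Attach evidentiality witnessed ri- → rittu.
Attach person 3rd person go- → gorittu.
Apply vowel harmony: gorittu → goruttu.
Apply epenthesis: goruttu → gorutitu.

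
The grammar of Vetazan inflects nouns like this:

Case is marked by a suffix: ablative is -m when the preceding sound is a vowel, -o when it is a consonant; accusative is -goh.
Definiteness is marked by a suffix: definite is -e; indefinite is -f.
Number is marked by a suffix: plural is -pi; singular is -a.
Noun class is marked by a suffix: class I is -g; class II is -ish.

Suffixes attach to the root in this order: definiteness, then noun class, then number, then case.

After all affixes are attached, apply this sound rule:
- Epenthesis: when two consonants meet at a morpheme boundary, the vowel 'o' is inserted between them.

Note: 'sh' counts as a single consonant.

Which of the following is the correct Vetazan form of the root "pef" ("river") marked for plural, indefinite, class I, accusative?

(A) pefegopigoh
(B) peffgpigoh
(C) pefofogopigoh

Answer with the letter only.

C

Attach definiteness indefinite -f → peff.
Attach noun class class I -g → peffg.
Attach number plural -pi → peffgpi.
Attach case accusative -goh → peffgpigoh.
Apply epenthesis: peffgpigoh → pefofogopigoh.
So the correct form is pefofogopigoh, option (C).
(B) peffgpigoh is wrong: it fails to apply the sound rule(s).
(A) pefegopigoh is wrong: it uses definite instead of indefinite for definiteness.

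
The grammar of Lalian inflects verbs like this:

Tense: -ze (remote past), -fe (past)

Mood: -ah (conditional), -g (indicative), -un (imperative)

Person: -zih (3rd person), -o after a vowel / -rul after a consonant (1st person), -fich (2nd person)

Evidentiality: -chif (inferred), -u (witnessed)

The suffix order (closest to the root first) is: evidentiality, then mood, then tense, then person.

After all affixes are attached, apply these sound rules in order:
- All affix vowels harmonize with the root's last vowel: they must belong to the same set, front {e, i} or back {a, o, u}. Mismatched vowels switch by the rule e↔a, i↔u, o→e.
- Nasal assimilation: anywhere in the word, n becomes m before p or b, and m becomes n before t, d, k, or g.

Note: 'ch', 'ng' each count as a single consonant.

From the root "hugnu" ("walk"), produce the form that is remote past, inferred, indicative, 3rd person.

hugnuchufgzazuh

Attach evidentiality inferred -chif → hugnuchif.
Attach mood indicative -g → hugnuchifg.
Attach tense remote past -ze → hugnuchifgze.
Attach person 3rd person -zih → hugnuchifgzezih.
Apply vowel harmony: hugnuchifgzezih → hugnuchufgzazuh.
Nasal assimilation: no change.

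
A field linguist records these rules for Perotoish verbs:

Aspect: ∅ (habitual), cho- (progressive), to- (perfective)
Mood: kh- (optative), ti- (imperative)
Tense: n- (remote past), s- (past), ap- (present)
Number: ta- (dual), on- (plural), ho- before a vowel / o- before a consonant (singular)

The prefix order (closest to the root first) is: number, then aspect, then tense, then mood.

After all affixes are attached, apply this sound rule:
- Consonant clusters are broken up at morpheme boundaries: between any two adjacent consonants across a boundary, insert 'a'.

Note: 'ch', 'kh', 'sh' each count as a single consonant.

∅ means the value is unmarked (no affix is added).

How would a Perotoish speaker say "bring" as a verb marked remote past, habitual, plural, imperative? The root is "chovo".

Attach number plural on- → onchovo.
aspect = habitual: zero marking, form stays onchovo.
Attach tense remote past n- → nonchovo.
Attach mood imperative ti- → tinonchovo.
Apply epenthesis: tinonchovo → tinonachovo.

tinonachovo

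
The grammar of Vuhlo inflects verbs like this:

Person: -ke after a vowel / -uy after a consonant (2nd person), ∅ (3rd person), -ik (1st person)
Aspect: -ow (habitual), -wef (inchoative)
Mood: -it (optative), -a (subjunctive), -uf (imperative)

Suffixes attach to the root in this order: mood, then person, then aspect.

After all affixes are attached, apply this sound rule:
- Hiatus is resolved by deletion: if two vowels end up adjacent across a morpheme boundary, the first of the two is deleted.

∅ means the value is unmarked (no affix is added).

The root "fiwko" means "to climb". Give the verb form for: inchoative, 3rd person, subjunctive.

fiwkawef

Attach mood subjunctive -a → fiwkoa.
person = 3rd person: zero marking, form stays fiwkoa.
Attach aspect inchoative -wef → fiwkoawef.
Apply vowel deletion: fiwkoawef → fiwkawef.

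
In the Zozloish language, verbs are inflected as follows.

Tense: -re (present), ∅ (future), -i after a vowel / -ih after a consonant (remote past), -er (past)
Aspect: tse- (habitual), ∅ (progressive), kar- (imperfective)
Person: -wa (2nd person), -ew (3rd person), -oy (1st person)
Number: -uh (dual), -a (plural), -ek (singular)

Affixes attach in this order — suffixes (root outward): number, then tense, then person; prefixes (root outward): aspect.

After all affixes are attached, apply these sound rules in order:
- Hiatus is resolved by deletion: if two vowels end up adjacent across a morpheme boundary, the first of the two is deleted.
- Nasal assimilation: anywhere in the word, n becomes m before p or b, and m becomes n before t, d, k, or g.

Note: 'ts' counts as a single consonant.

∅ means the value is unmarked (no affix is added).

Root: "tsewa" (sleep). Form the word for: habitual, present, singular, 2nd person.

tsetsewekrewa

Attach number singular -ek → tsewaek.
Attach aspect habitual tse- → tsetsewaek.
Attach tense present -re → tsetsewaekre.
Attach person 2nd person -wa → tsetsewaekrewa.
Apply vowel deletion: tsetsewaekrewa → tsetsewekrewa.
Nasal assimilation: no change.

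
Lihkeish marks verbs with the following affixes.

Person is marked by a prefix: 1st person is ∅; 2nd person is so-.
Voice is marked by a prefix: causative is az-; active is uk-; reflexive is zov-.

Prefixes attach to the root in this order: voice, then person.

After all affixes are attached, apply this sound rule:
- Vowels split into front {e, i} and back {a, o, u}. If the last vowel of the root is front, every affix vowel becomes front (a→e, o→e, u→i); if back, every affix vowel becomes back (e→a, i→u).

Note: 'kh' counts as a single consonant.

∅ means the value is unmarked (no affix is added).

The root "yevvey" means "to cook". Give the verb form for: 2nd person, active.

Attach voice active uk- → ukyevvey.
Attach person 2nd person so- → soukyevvey.
Apply vowel harmony: soukyevvey → seikyevvey.

seikyevvey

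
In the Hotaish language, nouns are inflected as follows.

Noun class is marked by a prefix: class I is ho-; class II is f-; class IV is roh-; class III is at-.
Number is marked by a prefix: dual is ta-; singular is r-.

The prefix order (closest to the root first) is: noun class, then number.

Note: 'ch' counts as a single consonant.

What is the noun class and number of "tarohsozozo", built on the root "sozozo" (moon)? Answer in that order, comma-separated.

class IV, dual

Segment: ta-roh-sozozo.
noun class: roh- → class IV.
number: ta- → dual.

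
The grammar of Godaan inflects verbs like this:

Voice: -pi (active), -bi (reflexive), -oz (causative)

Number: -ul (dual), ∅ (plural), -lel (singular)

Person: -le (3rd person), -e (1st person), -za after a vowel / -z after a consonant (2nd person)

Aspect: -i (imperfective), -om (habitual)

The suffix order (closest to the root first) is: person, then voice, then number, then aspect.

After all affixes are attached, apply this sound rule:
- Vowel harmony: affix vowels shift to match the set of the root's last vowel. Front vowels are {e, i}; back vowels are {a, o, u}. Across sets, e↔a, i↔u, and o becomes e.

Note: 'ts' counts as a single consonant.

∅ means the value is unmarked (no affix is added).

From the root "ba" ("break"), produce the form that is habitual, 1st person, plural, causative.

Attach person 1st person -e → bae.
Attach voice causative -oz → baeoz.
number = plural: zero marking, form stays baeoz.
Attach aspect habitual -om → baeozom.
Apply vowel harmony: baeozom → baaozom.

baaozom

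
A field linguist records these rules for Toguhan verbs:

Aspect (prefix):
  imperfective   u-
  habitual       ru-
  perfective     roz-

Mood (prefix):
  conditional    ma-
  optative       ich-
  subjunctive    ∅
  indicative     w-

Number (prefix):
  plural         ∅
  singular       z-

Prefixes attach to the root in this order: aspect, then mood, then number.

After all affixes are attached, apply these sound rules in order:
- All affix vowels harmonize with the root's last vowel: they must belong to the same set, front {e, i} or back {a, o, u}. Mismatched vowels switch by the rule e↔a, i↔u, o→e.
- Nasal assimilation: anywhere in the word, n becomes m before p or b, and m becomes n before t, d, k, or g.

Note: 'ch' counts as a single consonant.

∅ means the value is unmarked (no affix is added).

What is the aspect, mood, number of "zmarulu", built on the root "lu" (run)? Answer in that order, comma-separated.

habitual, conditional, singular

Segment: z-ma-ru-lu.
aspect: ru- → habitual.
mood: ma- → conditional.
number: z- → singular.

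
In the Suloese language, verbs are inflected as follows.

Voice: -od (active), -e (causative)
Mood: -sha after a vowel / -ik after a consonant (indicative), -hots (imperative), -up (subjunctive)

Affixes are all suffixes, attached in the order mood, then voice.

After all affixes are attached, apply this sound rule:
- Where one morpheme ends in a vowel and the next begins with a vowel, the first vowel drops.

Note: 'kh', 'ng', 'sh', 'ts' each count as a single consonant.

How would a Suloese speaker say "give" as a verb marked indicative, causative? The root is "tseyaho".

tseyahoshe

Attach mood indicative -sha (after vowel 'o') → tseyahosha.
Attach voice causative -e → tseyahoshae.
Apply vowel deletion: tseyahoshae → tseyahoshe.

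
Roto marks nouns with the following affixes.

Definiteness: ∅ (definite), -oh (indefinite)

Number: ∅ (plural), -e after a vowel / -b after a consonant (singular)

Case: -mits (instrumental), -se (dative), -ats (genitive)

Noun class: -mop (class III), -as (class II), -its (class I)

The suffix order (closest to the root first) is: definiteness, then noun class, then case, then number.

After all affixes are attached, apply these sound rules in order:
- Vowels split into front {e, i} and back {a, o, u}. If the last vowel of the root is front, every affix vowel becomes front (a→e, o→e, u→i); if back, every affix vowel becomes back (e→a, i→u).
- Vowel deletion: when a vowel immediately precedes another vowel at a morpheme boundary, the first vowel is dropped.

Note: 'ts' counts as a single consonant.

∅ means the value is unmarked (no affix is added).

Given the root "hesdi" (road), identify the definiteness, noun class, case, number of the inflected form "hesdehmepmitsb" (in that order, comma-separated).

indefinite, class III, instrumental, singular

Segment: hesdi-oh-mop-mits-b.
definiteness: -oh → indefinite.
noun class: -mop → class III.
case: -mits → instrumental.
number: -e/b → singular.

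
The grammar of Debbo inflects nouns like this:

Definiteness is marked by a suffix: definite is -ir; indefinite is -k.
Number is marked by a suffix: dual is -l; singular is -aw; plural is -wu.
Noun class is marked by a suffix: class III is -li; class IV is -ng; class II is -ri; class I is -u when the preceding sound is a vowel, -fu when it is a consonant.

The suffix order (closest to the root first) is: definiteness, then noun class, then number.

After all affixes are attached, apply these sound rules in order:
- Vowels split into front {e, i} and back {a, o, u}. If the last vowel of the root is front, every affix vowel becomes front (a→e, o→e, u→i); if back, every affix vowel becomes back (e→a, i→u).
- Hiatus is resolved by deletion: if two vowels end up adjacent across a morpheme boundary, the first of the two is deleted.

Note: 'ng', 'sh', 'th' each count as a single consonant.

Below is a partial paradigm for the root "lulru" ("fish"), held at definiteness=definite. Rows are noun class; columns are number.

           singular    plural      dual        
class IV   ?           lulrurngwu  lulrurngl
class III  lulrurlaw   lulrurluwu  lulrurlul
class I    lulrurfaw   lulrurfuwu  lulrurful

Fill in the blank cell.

Attach definiteness definite -ir → lulruir.
Attach noun class class IV -ng → lulruirng.
Attach number singular -aw → lulruirngaw.
Apply vowel harmony: lulruirngaw → lulruurngaw.
Apply vowel deletion: lulruurngaw → lulrurngaw.

lulrurngaw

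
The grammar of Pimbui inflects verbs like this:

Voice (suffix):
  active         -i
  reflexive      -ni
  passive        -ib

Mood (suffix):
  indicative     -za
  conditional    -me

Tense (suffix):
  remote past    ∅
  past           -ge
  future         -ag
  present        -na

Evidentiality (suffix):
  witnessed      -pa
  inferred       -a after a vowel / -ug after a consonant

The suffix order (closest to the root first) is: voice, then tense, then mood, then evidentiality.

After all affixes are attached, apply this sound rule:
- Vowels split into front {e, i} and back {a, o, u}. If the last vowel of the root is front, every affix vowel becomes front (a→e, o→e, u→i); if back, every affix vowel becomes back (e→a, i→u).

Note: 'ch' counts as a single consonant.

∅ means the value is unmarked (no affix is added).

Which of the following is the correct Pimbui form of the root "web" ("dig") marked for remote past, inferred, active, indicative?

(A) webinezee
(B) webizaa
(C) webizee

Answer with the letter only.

Attach voice active -i → webi.
tense = remote past: zero marking, form stays webi.
Attach mood indicative -za → webiza.
Attach evidentiality inferred -a (after vowel 'a') → webizaa.
Apply vowel harmony: webizaa → webizee.
So the correct form is webizee, option (C).
(A) webinezee is wrong: it uses present instead of remote past for tense.
(B) webizaa is wrong: it fails to apply the sound rule(s).

C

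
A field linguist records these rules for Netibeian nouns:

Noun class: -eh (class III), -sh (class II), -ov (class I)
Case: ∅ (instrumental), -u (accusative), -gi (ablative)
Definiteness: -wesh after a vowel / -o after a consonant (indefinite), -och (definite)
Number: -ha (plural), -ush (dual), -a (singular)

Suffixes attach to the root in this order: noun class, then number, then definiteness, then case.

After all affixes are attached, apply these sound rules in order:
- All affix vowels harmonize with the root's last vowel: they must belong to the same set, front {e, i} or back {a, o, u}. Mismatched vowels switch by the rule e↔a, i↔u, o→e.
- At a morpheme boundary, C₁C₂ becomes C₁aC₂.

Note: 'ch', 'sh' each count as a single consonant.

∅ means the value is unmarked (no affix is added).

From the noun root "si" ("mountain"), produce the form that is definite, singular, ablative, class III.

sieheechagi

Attach noun class class III -eh → sieh.
Attach number singular -a → sieha.
Attach definiteness definite -och → siehaoch.
Attach case ablative -gi → siehaochgi.
Apply vowel harmony: siehaochgi → sieheechgi.
Apply epenthesis: sieheechgi → sieheechagi.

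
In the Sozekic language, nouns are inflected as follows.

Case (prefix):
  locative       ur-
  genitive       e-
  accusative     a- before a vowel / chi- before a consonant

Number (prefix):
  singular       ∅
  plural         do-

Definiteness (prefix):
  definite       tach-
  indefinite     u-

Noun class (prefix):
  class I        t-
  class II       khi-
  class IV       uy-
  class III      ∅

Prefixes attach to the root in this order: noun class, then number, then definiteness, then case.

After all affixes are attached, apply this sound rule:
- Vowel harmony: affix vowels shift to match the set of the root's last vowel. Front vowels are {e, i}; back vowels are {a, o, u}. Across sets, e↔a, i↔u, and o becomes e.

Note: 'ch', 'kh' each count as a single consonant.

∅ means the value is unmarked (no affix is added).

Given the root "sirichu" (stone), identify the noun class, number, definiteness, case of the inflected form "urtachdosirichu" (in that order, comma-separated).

class III, plural, definite, locative

Segment: ur-tach-do-sirichu.
noun class: ∅ → class III.
number: do- → plural.
definiteness: tach- → definite.
case: ur- → locative.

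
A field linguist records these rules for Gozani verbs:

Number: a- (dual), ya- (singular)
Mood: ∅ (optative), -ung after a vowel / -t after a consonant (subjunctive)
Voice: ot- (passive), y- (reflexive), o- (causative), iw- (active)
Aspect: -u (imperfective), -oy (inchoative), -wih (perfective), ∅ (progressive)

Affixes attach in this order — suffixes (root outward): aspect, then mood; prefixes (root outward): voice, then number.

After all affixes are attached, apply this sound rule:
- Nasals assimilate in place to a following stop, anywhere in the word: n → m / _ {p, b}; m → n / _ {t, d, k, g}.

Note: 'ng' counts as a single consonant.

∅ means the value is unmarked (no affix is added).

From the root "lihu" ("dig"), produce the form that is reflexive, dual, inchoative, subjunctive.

aylihuoyt

Attach voice reflexive y- → ylihu.
Attach number dual a- → aylihu.
Attach aspect inchoative -oy → aylihuoy.
Attach mood subjunctive -t (after consonant 'y') → aylihuoyt.
Nasal assimilation: no change.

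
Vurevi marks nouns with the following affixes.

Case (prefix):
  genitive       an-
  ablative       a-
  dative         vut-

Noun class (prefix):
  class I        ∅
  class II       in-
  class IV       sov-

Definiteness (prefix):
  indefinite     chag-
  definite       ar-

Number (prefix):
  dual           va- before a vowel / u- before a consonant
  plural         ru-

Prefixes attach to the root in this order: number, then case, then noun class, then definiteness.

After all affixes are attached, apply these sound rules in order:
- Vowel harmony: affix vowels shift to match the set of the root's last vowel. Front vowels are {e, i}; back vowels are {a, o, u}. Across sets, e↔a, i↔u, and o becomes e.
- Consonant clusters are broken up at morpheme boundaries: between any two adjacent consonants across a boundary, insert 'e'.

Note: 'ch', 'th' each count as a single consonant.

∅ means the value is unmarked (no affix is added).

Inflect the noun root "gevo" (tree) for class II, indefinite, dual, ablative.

Attach number dual u- (before consonant 'g') → ugevo.
Attach case ablative a- → augevo.
Attach noun class class II in- → inaugevo.
Attach definiteness indefinite chag- → chaginaugevo.
Apply vowel harmony: chaginaugevo → chagunaugevo.
Epenthesis: no change.

chagunaugevo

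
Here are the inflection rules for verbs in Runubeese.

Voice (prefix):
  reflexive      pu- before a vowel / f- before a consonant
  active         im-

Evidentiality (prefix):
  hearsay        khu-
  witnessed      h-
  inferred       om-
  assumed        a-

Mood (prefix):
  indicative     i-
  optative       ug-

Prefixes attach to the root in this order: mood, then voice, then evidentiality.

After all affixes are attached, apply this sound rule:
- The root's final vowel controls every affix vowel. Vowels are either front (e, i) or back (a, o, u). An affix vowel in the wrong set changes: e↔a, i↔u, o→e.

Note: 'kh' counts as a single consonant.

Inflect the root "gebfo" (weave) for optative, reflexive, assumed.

Attach mood optative ug- → uggebfo.
Attach voice reflexive pu- (before vowel 'u') → puuggebfo.
Attach evidentiality assumed a- → apuuggebfo.
Vowel harmony: no change.

apuuggebfo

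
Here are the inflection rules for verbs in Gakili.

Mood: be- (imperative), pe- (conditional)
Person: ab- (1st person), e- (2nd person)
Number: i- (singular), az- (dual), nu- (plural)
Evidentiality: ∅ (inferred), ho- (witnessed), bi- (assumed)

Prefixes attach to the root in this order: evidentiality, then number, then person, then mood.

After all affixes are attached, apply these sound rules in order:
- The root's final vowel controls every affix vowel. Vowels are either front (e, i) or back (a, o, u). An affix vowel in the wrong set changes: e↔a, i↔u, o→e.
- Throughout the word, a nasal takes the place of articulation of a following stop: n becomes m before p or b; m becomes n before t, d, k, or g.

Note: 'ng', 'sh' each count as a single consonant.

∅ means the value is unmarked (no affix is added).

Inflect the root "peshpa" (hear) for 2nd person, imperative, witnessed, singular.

Attach evidentiality witnessed ho- → hopeshpa.
Attach number singular i- → ihopeshpa.
Attach person 2nd person e- → eihopeshpa.
Attach mood imperative be- → beeihopeshpa.
Apply vowel harmony: beeihopeshpa → baauhopeshpa.
Nasal assimilation: no change.

baauhopeshpa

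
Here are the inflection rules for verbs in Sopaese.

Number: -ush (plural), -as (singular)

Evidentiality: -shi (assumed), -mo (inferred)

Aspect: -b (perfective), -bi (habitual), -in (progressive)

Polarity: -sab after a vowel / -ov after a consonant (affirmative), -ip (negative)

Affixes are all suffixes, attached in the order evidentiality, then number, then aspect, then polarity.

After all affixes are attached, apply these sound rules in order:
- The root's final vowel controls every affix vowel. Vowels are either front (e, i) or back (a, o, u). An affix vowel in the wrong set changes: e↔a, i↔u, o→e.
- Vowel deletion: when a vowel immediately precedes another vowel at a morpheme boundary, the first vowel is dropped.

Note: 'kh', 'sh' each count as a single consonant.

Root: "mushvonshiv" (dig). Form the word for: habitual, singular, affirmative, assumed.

mushvonshivshesbiseb

Attach evidentiality assumed -shi → mushvonshivshi.
Attach number singular -as → mushvonshivshias.
Attach aspect habitual -bi → mushvonshivshiasbi.
Attach polarity affirmative -sab (after vowel 'i') → mushvonshivshiasbisab.
Apply vowel harmony: mushvonshivshiasbisab → mushvonshivshiesbiseb.
Apply vowel deletion: mushvonshivshiesbiseb → mushvonshivshesbiseb.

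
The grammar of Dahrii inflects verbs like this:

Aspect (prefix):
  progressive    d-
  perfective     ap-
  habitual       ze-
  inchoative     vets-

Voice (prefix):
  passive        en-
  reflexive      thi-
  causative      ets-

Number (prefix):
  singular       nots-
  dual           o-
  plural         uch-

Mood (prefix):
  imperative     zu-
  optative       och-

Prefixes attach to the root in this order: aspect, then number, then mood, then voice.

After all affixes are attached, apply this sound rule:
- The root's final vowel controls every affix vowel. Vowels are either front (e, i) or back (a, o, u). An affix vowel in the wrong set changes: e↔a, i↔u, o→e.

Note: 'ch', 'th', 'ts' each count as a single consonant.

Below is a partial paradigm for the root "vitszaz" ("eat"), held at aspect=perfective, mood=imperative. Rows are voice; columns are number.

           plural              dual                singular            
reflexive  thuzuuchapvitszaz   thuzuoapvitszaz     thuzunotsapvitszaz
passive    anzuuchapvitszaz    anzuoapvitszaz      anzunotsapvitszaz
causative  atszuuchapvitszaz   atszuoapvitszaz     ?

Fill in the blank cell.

Attach aspect perfective ap- → apvitszaz.
Attach number singular nots- → notsapvitszaz.
Attach mood imperative zu- → zunotsapvitszaz.
Attach voice causative ets- → etszunotsapvitszaz.
Apply vowel harmony: etszunotsapvitszaz → atszunotsapvitszaz.

atszunotsapvitszaz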